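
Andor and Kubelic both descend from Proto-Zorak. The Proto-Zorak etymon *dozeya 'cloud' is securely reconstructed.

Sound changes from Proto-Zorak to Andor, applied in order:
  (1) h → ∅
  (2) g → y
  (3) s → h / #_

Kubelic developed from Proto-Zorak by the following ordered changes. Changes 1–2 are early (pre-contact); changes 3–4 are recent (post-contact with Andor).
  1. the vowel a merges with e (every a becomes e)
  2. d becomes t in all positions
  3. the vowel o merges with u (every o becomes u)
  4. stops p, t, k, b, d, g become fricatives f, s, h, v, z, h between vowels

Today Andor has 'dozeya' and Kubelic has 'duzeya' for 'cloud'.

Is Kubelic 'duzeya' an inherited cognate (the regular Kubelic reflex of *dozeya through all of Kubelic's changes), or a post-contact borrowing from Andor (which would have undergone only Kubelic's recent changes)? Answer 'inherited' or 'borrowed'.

If inherited, *dozeya would pass through all of Kubelic's changes:
Kubelic: start from *dozeya.
  rule 1 (vowel merger): dozeya → dozeye
  rule 2 (unconditioned shift): dozeye → tozeye
  rule 3 (vowel merger): tozeye → tuzeye
  rule 4: no change — tuzeye
  ⇒ Kubelic tuzeye
If borrowed from Andor 'dozeya' after the early changes, it would undergo only the recent ones:
  rule 3 (vowel merger): dozeya → duzeya
  rule 4 (intervocalic lenition): no change (duzeya)
  ⇒ as a loan: duzeya
Kubelic 'duzeya' matches the loan outcome 'duzeya', not the inherited 'tuzeye' — it skipped the early Kubelic changes, so it was borrowed from Andor.

borrowed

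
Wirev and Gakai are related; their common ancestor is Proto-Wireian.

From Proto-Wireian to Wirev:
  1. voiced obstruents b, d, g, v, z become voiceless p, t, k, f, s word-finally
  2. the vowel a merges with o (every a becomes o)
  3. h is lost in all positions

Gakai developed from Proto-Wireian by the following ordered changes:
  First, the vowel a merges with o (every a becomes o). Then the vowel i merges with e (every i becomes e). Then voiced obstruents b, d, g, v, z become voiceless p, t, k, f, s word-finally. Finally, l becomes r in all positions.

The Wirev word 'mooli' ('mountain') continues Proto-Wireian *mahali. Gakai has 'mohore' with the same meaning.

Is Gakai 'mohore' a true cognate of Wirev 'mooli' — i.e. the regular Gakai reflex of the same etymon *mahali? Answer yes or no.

yes

Derive the expected Gakai reflex of *mahali:
Gakai: *mahali > moholi > mohole > mohore  (by vowel merger, vowel merger, unconditioned shift)
Gakai 'mohore' matches the regular reflex exactly, so the pair is cognate.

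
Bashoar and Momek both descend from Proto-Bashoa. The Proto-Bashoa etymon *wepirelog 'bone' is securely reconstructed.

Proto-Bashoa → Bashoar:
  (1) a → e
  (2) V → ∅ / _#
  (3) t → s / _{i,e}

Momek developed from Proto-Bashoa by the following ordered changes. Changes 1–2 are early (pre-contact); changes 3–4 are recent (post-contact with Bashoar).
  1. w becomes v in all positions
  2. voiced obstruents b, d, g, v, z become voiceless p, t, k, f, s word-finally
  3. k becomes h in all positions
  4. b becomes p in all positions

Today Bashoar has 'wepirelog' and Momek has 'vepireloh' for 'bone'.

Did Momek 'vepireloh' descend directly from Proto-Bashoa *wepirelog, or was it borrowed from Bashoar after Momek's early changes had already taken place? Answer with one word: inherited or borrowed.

inherited

If inherited, *wepirelog would pass through all of Momek's changes:
Momek: start from *wepirelog.
  rule 1 (unconditioned shift): wepirelog → vepirelog
  rule 2 (final devoicing): vepirelog → vepirelok
  rule 3 (unconditioned shift): vepirelok → vepireloh
  rule 4: no change — vepireloh
  ⇒ Momek vepireloh
If borrowed from Bashoar 'wepirelog' after the early changes, it would undergo only the recent ones:
  rule 3 (unconditioned shift): no change (wepirelog)
  rule 4 (unconditioned shift): no change (wepirelog)
  ⇒ as a loan: wepirelog
Momek 'vepireloh' matches the inherited outcome exactly, so it is an inherited cognate, not a loan.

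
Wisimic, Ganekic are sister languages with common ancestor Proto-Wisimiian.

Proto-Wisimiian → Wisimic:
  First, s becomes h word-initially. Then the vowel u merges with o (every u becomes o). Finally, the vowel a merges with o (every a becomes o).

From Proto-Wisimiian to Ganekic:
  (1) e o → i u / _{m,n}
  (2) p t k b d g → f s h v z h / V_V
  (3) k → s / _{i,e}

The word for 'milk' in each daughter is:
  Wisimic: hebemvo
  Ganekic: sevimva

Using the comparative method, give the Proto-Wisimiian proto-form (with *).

Position 1: Wisimic has h, Ganekic has s. Taking the neighbouring segments as reconstructed: Wisimic h could go back to *s or *h; Ganekic s could go back to *k or *s — the one source consistent with every daughter is *s.
Position 4: Wisimic has e, Ganekic has i. Wisimic preserves e here (none of its changes turn any other segment into e), so the proto-segment is *e.
Position 7: Wisimic has o, Ganekic has a. Ganekic preserves a here (none of its changes turn any other segment into a), so the proto-segment is *a.
This points to *sebemva. Verify forward in each daughter:
Wisimic: *sebemva > hebemva > hebemvo  (by debuccalisation, vowel merger)
Ganekic: *sebemva
  sebemva → sebimva   [pre-nasal raising]
  sebimva → sevimva   [intervocalic lenition]
  sevimva (rule 3 does not apply)
  giving Ganekic sevimva.
*sebemva is the unique common source.

*sebemva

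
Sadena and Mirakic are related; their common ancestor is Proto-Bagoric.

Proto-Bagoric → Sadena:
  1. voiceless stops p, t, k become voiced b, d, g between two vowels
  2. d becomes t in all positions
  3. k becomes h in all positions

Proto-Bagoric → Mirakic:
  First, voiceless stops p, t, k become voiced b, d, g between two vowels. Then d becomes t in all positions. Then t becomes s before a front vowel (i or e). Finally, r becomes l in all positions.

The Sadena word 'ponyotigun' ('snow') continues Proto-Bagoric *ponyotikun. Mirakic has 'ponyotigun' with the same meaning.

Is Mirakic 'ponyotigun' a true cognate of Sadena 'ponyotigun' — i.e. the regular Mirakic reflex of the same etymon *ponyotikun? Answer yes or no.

no

Derive the expected Mirakic reflex of *ponyotikun:
Mirakic: *ponyotikun > ponyodigun > ponyotigun > ponyosigun  (by intervocalic voicing, unconditioned shift, palatalisation)
The regular Mirakic reflex would be 'ponyosigun', but the attested form is 'ponyotigun'. The correspondence is irregular, so they are not cognates (the Mirakic form has a different source).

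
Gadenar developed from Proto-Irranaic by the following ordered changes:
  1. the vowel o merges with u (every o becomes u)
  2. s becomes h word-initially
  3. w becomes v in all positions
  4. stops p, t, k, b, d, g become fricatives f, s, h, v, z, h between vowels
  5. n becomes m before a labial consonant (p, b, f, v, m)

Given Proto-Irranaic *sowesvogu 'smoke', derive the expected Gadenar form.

Gadenar: *sowesvogu
  sowesvogu → suwesvugu   [vowel merger]
  suwesvugu → huwesvugu   [debuccalisation]
  huwesvugu → huvesvugu   [unconditioned shift]
  huvesvugu → huvesvuhu   [intervocalic lenition]
  huvesvuhu (rule 5 does not apply)
  giving Gadenar huvesvuhu.

huvesvuhu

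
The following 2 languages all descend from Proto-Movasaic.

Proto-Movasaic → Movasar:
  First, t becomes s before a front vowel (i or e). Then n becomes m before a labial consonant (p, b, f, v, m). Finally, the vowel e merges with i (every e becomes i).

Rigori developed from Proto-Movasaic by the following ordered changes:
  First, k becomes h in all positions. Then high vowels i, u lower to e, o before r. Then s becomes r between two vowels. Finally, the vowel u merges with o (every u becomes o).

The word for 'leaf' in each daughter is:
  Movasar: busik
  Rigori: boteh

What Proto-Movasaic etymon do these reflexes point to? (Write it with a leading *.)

*butek

Position 3: Movasar has s, Rigori has t. Rigori preserves t here (none of its changes turn any other segment into t), so the proto-segment is *t.
Position 4: Movasar has i, Rigori has e. Taking the neighbouring segments as reconstructed: Movasar i could go back to *e or *i; Rigori e can only go back to *e — the one source consistent with every daughter is *e.
Position 2: Movasar has u, Rigori has o. Movasar preserves u here (none of its changes turn any other segment into u), so the proto-segment is *u.
Continuing position by position gives *butek; check it forward:
Movasar: *butek > busek > busik  (by palatalisation, vowel merger)
Rigori: *butek
  butek → buteh   [unconditioned shift]
  buteh (rule 2 does not apply)
  buteh (rule 3 does not apply)
  buteh → boteh   [vowel merger]
  giving Rigori boteh.
Only *butek yields all of Movasar busik, Rigori boteh.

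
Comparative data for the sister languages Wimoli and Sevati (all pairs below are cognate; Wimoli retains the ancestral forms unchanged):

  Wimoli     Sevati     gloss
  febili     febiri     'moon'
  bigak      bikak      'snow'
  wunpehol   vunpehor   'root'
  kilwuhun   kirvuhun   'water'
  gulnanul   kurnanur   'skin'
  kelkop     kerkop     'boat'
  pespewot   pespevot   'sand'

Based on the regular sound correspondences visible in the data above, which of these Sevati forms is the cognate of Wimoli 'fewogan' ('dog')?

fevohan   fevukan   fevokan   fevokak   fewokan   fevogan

pespewot ~ pespevot — Wimoli w corresponds to Sevati v between vowels (before a back vowel).
bigak ~ bikak — Wimoli g corresponds to Sevati k between vowels (before a back vowel).
Applying these to Wimoli 'fewogan':
  fewogan → fevogan   (w→v between vowels (before a back vowel))
  fevogan → fevokan   (g→k between vowels (before a back vowel))
So the Sevati cognate is 'fevokan'.

fevokan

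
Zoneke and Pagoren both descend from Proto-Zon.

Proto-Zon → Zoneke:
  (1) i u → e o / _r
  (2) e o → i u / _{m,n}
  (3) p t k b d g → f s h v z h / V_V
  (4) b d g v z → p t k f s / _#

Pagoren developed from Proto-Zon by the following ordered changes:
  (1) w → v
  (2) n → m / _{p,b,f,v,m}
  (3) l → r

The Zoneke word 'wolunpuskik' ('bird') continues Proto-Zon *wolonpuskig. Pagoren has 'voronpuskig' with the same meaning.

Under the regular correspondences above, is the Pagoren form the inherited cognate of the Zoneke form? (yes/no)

Derive the expected Pagoren reflex of *wolonpuskig:
Pagoren: *wolonpuskig > volonpuskig > volompuskig > vorompuskig  (by unconditioned shift, nasal place assimilation, unconditioned shift)
The regular Pagoren reflex would be 'vorompuskig', but the attested form is 'voronpuskig'. The correspondence is irregular, so they are not cognates (the Pagoren form has a different source).

no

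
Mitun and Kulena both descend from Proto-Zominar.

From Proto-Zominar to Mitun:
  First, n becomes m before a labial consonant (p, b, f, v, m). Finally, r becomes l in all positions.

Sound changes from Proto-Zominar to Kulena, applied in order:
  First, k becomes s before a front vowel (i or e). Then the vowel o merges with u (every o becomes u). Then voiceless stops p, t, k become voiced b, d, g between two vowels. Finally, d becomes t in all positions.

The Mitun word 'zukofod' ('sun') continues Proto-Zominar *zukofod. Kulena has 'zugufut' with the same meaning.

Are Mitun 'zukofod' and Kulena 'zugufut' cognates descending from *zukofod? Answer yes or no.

yes

Derive the expected Kulena reflex of *zukofod:
Kulena: start from *zukofod.
  rule 1: no change — zukofod
  rule 2 (vowel merger): zukofod → zukufud
  rule 3 (intervocalic voicing): zukufud → zugufud
  rule 4 (unconditioned shift): zugufud → zugufut
  ⇒ Kulena zugufut
Kulena 'zugufut' matches the regular reflex exactly, so the pair is cognate.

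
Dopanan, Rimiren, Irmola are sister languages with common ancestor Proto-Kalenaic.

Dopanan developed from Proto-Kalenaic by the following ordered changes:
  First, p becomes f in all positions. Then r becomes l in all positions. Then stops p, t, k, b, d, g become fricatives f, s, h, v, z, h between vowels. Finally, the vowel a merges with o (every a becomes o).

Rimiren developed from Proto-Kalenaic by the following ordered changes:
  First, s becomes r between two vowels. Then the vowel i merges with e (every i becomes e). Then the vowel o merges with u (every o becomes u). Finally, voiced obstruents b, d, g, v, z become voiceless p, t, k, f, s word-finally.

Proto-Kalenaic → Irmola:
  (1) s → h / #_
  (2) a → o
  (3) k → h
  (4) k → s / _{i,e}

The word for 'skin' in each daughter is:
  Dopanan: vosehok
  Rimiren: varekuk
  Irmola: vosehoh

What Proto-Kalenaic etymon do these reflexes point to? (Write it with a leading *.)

*vasekok

Position 7: Dopanan has k, Rimiren has k, Irmola has h. Dopanan preserves k here (none of its changes turn any other segment into k), so the proto-segment is *k.
Position 3: Dopanan has s, Rimiren has r, Irmola has s. Irmola preserves s here (none of its changes turn any other segment into s), so the proto-segment is *s.
Position 5: Dopanan has h, Rimiren has k, Irmola has h. Taking the neighbouring segments as reconstructed: Dopanan h could go back to *k or *g or *h; Rimiren k can only go back to *k; Irmola h could go back to *k or *h — the one source consistent with every daughter is *k.
This points to *vasekok. Verify forward in each daughter:
Dopanan: *vasekok > vasehok > vosehok  (by intervocalic lenition, vowel merger)
Rimiren: start from *vasekok.
  rule 1 (rhotacism): vasekok → varekok
  rule 2: no change — varekok
  rule 3 (vowel merger): varekok → varekuk
  rule 4: no change — varekuk
  ⇒ Rimiren varekuk
Irmola: *vasekok
  vasekok (rule 1 does not apply)
  vasekok → vosekok   [vowel merger]
  vosekok → vosehoh   [unconditioned shift]
  vosehoh (rule 4 does not apply)
  giving Irmola vosehoh.
No other proto-form is consistent with every reflex, so the reconstruction is *vasekok.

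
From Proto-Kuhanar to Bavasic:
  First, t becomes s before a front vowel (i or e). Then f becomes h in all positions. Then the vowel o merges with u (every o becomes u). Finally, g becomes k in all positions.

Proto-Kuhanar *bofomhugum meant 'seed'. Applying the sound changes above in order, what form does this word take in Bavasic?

Bavasic: start from *bofomhugum.
  rule 1: no change — bofomhugum
  rule 2 (unconditioned shift): bofomhugum → bohomhugum
  rule 3 (vowel merger): bohomhugum → buhumhugum
  rule 4 (unconditioned shift): buhumhugum → buhumhukum
  ⇒ Bavasic buhumhukum

buhumhukum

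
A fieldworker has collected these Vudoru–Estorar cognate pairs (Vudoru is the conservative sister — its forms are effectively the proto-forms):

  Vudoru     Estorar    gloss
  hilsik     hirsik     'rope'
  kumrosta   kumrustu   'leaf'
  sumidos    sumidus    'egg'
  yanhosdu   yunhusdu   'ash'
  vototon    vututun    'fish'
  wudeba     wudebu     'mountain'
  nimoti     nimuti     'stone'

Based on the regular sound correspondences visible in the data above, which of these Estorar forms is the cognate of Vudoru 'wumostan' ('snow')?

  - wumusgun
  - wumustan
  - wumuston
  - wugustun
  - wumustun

wumustun

kumrosta ~ kumrustu, sumidos ~ sumidus — Vudoru o corresponds to Estorar u after a consonant, before a consonant other than r, m, n, p, b, f, v.
yanhosdu ~ yunhusdu — Vudoru a corresponds to Estorar u after a consonant, before a nasal.
Applying these to Vudoru 'wumostan':
  wumostan → wumustan   (o→u after a consonant, before a consonant other than r, m, n, p, b, f, v)
  wumustan → wumustun   (a→u after a consonant, before a nasal)
So the Estorar cognate is 'wumustun'.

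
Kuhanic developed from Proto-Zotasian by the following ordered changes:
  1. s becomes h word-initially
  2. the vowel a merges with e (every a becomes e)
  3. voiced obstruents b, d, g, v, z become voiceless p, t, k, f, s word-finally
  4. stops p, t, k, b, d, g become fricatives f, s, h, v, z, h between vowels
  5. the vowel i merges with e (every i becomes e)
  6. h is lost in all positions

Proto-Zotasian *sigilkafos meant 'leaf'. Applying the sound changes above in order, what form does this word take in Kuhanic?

eelkefos

Kuhanic: start from *sigilkafos.
  rule 1 (debuccalisation): sigilkafos → higilkafos
  rule 2 (vowel merger): higilkafos → higilkefos
  rule 3: no change — higilkefos
  rule 4 (intervocalic lenition): higilkefos → hihilkefos
  rule 5 (vowel merger): hihilkefos → hehelkefos
  rule 6 (h-loss): hehelkefos → eelkefos
  ⇒ Kuhanic eelkefos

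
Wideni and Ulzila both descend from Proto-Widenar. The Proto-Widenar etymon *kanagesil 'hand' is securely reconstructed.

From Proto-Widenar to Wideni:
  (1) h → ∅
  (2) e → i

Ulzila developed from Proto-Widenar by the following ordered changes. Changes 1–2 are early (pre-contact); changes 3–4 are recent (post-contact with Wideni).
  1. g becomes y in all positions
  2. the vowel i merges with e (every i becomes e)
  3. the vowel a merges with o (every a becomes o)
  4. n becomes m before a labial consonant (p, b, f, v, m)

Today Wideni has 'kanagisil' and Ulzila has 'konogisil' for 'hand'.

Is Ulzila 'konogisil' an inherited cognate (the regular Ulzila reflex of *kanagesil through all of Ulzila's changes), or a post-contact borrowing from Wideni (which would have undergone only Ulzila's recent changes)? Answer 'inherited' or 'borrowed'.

borrowed

If inherited, *kanagesil would pass through all of Ulzila's changes:
Ulzila: *kanagesil > kanayesil > kanayesel > konoyesel  (by unconditioned shift, vowel merger, vowel merger)
If borrowed from Wideni 'kanagisil' after the early changes, it would undergo only the recent ones:
  rule 3 (vowel merger): kanagisil → konogisil
  rule 4 (nasal place assimilation): no change (konogisil)
  ⇒ as a loan: konogisil
Ulzila 'konogisil' matches the loan outcome 'konogisil', not the inherited 'konoyesel' — it skipped the early Ulzila changes, so it was borrowed from Wideni.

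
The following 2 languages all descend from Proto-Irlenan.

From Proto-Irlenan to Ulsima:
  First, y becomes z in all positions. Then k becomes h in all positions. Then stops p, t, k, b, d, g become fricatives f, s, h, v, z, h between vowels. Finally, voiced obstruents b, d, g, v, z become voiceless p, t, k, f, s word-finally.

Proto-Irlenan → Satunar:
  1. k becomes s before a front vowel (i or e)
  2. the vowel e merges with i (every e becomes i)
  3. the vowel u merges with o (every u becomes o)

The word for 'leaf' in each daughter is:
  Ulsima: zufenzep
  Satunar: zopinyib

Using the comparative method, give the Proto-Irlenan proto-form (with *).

*zupenyeb

Position 3: Ulsima has f, Satunar has p. Satunar preserves p here (none of its changes turn any other segment into p), so the proto-segment is *p.
Position 2: Ulsima has u, Satunar has o. Ulsima preserves u here (none of its changes turn any other segment into u), so the proto-segment is *u.
Position 6: Ulsima has z, Satunar has y. Satunar preserves y here (none of its changes turn any other segment into y), so the proto-segment is *y.
Verify the candidate proto-form against each daughter:
Ulsima: start from *zupenyeb.
  rule 1 (unconditioned shift): zupenyeb → zupenzeb
  rule 2: no change — zupenzeb
  rule 3 (intervocalic lenition): zupenzeb → zufenzeb
  rule 4 (final devoicing): zufenzeb → zufenzep
  ⇒ Ulsima zufenzep
Satunar: *zupenyeb > zupinyib > zopinyib  (by vowel merger, vowel merger)
*zupenyeb is the unique common source.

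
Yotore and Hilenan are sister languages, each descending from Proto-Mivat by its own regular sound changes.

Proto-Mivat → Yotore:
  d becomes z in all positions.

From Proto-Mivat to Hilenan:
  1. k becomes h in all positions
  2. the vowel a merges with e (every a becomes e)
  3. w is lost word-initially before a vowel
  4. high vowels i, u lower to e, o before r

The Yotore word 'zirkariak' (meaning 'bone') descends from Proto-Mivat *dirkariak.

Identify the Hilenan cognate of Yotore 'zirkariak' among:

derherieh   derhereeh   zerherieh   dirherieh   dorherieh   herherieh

Hilenan: start from *dirkariak.
  rule 1 (unconditioned shift): dirkariak → dirhariah
  rule 2 (vowel merger): dirhariah → dirherieh
  rule 3: no change — dirherieh
  rule 4 (pre-rhotic lowering): dirherieh → derherieh
  ⇒ Hilenan derherieh
Among the options, 'derherieh' alone shows every Hilenan change applied in order.

derherieh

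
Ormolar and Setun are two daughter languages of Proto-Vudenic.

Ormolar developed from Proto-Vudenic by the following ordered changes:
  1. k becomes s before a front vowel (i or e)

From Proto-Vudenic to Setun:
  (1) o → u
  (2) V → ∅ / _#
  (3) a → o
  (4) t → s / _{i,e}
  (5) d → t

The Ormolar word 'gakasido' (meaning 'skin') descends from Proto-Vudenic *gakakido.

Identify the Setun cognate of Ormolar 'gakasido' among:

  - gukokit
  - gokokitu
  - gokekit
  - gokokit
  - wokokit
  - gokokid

gokokit

Setun: *gakakido > gakakidu > gakakid > gokokid > gokokit  (by vowel merger, apocope, vowel merger, unconditioned shift)
Among the options, 'gokokit' alone shows every Setun change applied in order.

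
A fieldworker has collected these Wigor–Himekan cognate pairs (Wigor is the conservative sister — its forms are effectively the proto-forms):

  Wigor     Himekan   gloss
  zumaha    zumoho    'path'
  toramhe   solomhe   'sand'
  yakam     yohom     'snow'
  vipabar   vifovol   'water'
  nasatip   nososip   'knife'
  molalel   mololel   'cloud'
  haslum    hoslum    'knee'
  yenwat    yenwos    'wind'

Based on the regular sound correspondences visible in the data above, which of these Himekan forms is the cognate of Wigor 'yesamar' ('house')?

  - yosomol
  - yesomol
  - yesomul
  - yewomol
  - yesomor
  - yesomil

toramhe ~ solomhe, yakam ~ yohom — Wigor a corresponds to Himekan o after a consonant, before a nasal.
vipabar ~ vifovol — Wigor a corresponds to Himekan o after a consonant, before r.
vipabar ~ vifovol — Wigor r corresponds to Himekan l word-finally.
Applying these to Wigor 'yesamar':
  yesamar → yesomar   (a→o after a consonant, before a nasal)
  yesomar → yesomor   (a→o after a consonant, before r)
  yesomor → yesomol   (r→l word-finally)
So the Himekan cognate is 'yesomol'.

yesomol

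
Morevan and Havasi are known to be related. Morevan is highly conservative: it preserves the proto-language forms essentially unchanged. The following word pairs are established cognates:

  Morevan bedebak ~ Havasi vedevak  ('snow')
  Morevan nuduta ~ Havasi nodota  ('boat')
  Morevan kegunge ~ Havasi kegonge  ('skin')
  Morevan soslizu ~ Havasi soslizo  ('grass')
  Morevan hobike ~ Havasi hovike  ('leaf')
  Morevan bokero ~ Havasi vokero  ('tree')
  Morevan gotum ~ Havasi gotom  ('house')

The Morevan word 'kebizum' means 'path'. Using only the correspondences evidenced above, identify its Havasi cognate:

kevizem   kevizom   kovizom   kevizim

hobike ~ hovike — Morevan b corresponds to Havasi v between vowels (before a front vowel).
gotum ~ gotom — Morevan u corresponds to Havasi o after a consonant, before a nasal.
Applying these to Morevan 'kebizum':
  kebizum → kevizum   (b→v between vowels (before a front vowel))
  kevizum → kevizom   (u→o after a consonant, before a nasal)
So the Havasi cognate is 'kevizom'.

kevizom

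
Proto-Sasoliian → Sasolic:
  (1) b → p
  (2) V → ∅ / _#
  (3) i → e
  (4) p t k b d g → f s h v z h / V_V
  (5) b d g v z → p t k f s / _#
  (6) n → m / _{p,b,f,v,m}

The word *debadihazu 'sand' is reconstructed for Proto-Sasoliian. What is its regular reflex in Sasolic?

defazehas

Sasolic: *debadihazu > depadihazu > depadihaz > depadehaz > defazehaz > defazehas  (by unconditioned shift, apocope, vowel merger, intervocalic lenition, final devoicing)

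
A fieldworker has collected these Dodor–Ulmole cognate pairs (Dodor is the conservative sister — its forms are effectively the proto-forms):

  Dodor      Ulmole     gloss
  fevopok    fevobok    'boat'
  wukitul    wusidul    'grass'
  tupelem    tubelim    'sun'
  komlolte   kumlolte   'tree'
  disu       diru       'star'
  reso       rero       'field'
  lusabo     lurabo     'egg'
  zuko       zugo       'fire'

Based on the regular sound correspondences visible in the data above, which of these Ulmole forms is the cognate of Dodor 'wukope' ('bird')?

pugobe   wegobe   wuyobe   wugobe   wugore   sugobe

wugobe

zuko ~ zugo — Dodor k corresponds to Ulmole g between vowels (before a back vowel).
tupelem ~ tubelim — Dodor p corresponds to Ulmole b between vowels (before a front vowel).
Applying these to Dodor 'wukope':
  wukope → wugope   (k→g between vowels (before a back vowel))
  wugope → wugobe   (p→b between vowels (before a front vowel))
So the Ulmole cognate is 'wugobe'.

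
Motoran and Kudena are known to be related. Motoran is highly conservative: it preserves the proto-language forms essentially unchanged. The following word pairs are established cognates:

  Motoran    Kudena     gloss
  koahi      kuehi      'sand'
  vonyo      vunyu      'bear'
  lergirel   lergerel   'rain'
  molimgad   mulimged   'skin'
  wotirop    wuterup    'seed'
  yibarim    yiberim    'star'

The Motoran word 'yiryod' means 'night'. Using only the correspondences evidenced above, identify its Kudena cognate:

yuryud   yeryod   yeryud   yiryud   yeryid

lergirel ~ lergerel, wotirop ~ wuterup — Motoran i corresponds to Kudena e after a consonant, before r.
molimgad ~ mulimged, wotirop ~ wuterup — Motoran o corresponds to Kudena u after a consonant, before a consonant other than r, m, n, p, b, f, v.
Applying these to Motoran 'yiryod':
  yiryod → yeryod   (i→e after a consonant, before r)
  yeryod → yeryud   (o→u after a consonant, before a consonant other than r, m, n, p, b, f, v)
So the Kudena cognate is 'yeryud'.

yeryud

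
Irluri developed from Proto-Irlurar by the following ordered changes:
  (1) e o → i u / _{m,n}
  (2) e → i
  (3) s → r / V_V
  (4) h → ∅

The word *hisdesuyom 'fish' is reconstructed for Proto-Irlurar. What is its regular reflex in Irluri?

isdiruyum

Irluri: *hisdesuyom
  hisdesuyom → hisdesuyum   [pre-nasal raising]
  hisdesuyum → hisdisuyum   [vowel merger]
  hisdisuyum → hisdiruyum   [rhotacism]
  hisdiruyum → isdiruyum   [h-loss]
  giving Irluri isdiruyum.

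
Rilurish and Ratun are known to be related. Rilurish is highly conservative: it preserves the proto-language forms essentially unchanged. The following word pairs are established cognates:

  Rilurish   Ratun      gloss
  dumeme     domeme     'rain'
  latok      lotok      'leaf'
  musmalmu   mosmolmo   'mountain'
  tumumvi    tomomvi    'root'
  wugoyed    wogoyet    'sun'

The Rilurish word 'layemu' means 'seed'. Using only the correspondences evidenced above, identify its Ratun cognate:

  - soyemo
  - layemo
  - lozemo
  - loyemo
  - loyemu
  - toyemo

latok ~ lotok, musmalmu ~ mosmolmo — Rilurish a corresponds to Ratun o after a consonant, before a consonant other than r, m, n, p, b, f, v.
musmalmu ~ mosmolmo — Rilurish u corresponds to Ratun o word-finally.
Applying these to Rilurish 'layemu':
  layemu → loyemu   (a→o after a consonant, before a consonant other than r, m, n, p, b, f, v)
  loyemu → loyemo   (u→o word-finally)
So the Ratun cognate is 'loyemo'.

loyemo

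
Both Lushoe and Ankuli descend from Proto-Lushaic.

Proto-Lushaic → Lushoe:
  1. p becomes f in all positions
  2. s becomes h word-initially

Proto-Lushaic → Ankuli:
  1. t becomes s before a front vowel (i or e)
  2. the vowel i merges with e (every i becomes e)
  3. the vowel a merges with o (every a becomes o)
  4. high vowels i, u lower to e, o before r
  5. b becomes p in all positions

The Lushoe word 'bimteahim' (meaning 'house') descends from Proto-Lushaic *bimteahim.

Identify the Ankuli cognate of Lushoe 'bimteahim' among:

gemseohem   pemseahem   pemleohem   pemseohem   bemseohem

pemseohem

Ankuli: *bimteahim > bimseahim > bemseahem > bemseohem > pemseohem  (by palatalisation, vowel merger, vowel merger, unconditioned shift)
Only 'pemseohem' matches the regular Ankuli development of *bimteahim.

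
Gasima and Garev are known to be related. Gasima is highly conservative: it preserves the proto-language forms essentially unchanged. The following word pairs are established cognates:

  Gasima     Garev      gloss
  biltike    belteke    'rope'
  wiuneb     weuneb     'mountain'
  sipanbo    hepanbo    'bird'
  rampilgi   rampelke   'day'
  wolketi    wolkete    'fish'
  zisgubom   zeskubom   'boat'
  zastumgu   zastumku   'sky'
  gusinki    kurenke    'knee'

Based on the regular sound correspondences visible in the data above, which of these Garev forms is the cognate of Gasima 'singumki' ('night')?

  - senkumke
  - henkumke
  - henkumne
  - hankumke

sipanbo ~ hepanbo — Gasima s corresponds to Garev h word-initially before a front vowel.
gusinki ~ kurenke — Gasima i corresponds to Garev e after a consonant, before a nasal.
zisgubom ~ zeskubom, zastumgu ~ zastumku — Gasima g corresponds to Garev k after a consonant, before a back vowel.
rampilgi ~ rampelke, wolketi ~ wolkete — Gasima i corresponds to Garev e word-finally.
Applying these to Gasima 'singumki':
  singumki → hingumki   (s→h word-initially before a front vowel)
  hingumki → hengumki   (i→e after a consonant, before a nasal)
  hengumki → henkumki   (g→k after a consonant, before a back vowel)
  henkumki → henkumke   (i→e word-finally)
So the Garev cognate is 'henkumke'.

henkumke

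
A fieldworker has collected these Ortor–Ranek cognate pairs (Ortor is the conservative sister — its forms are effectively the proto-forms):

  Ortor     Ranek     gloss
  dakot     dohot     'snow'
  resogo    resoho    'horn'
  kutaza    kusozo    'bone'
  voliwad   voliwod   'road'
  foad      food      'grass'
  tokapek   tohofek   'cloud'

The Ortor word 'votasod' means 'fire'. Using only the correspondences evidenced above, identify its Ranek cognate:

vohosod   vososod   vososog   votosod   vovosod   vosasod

kutaza ~ kusozo — Ortor t corresponds to Ranek s between vowels (before a back vowel).
dakot ~ dohot, kutaza ~ kusozo — Ortor a corresponds to Ranek o after a consonant, before a consonant other than r, m, n, p, b, f, v.
Applying these to Ortor 'votasod':
  votasod → vosasod   (t→s between vowels (before a back vowel))
  vosasod → vososod   (a→o after a consonant, before a consonant other than r, m, n, p, b, f, v)
So the Ranek cognate is 'vososod'.

vososod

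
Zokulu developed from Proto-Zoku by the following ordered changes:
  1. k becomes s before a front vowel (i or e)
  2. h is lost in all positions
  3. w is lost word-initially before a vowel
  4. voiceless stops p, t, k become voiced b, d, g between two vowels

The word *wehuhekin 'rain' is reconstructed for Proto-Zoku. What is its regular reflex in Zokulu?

Zokulu: *wehuhekin
  wehuhekin → wehuhesin   [palatalisation]
  wehuhesin → weuesin   [h-loss]
  weuesin → euesin   [glide loss]
  euesin (rule 4 does not apply)
  giving Zokulu euesin.

euesin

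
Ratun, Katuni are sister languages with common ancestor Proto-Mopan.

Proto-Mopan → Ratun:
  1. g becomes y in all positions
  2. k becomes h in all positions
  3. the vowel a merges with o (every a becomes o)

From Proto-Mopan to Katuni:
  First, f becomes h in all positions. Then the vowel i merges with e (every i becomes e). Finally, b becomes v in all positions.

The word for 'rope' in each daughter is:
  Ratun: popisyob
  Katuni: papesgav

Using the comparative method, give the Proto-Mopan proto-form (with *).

*papisgab

Position 7: Ratun has o, Katuni has a. Katuni preserves a here (none of its changes turn any other segment into a), so the proto-segment is *a.
Position 2: Ratun has o, Katuni has a. Katuni preserves a here (none of its changes turn any other segment into a), so the proto-segment is *a.
Continuing position by position gives *papisgab; check it forward:
Ratun: *papisgab
  papisgab → papisyab   [unconditioned shift]
  papisyab (rule 2 does not apply)
  papisyab → popisyob   [vowel merger]
  giving Ratun popisyob.
Katuni: *papisgab
  papisgab (rule 1 does not apply)
  papisgab → papesgab   [vowel merger]
  papesgab → papesgav   [unconditioned shift]
  giving Katuni papesgav.
Only *papisgab yields all of Ratun popisyob, Katuni papesgav.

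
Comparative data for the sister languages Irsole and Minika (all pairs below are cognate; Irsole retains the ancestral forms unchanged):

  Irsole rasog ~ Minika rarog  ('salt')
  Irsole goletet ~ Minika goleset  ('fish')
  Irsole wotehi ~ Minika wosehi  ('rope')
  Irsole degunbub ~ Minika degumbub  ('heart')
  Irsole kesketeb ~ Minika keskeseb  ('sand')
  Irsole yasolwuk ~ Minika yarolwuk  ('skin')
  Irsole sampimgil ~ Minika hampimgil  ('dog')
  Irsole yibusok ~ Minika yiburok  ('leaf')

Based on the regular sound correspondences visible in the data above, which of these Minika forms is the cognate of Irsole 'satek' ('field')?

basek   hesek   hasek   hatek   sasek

sampimgil ~ hampimgil — Irsole s corresponds to Minika h word-initially before a back vowel.
goletet ~ goleset, wotehi ~ wosehi — Irsole t corresponds to Minika s between vowels (before a front vowel).
Applying these to Irsole 'satek':
  satek → hatek   (s→h word-initially before a back vowel)
  hatek → hasek   (t→s between vowels (before a front vowel))
So the Minika cognate is 'hasek'.

hasek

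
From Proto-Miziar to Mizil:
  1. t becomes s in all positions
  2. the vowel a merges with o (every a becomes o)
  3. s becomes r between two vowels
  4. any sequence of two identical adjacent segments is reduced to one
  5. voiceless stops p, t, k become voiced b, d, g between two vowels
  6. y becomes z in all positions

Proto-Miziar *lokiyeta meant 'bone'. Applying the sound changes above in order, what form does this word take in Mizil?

Mizil: start from *lokiyeta.
  rule 1 (unconditioned shift): lokiyeta → lokiyesa
  rule 2 (vowel merger): lokiyesa → lokiyeso
  rule 3 (rhotacism): lokiyeso → lokiyero
  rule 4: no change — lokiyero
  rule 5 (intervocalic voicing): lokiyero → logiyero
  rule 6 (unconditioned shift): logiyero → logizero
  ⇒ Mizil logizero

logizero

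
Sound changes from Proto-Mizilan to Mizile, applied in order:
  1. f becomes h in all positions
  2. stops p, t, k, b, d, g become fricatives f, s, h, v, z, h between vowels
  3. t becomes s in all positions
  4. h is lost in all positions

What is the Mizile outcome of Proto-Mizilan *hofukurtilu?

Mizile: start from *hofukurtilu.
  rule 1 (unconditioned shift): hofukurtilu → hohukurtilu
  rule 2 (intervocalic lenition): hohukurtilu → hohuhurtilu
  rule 3 (unconditioned shift): hohuhurtilu → hohuhursilu
  rule 4 (h-loss): hohuhursilu → ouursilu
  ⇒ Mizile ouursilu

ouursilu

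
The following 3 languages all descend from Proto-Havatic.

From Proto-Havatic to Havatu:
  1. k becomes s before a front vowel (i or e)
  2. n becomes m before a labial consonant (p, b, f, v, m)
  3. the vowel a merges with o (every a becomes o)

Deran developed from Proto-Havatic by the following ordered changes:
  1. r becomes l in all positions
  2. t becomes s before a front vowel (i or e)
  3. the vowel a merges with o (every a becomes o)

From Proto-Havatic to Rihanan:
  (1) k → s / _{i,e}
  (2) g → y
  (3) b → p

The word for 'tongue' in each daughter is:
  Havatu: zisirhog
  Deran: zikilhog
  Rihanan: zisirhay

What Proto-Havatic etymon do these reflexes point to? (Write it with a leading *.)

Position 5: Havatu has r, Deran has l, Rihanan has r. Havatu preserves r here (none of its changes turn any other segment into r), so the proto-segment is *r.
Position 7: Havatu has o, Deran has o, Rihanan has a. Rihanan preserves a here (none of its changes turn any other segment into a), so the proto-segment is *a.
Verify the candidate proto-form against each daughter:
Havatu: start from *zikirhag.
  rule 1 (palatalisation): zikirhag → zisirhag
  rule 2: no change — zisirhag
  rule 3 (vowel merger): zisirhag → zisirhog
  ⇒ Havatu zisirhog
Deran: *zikirhag > zikilhag > zikilhog  (by unconditioned shift, vowel merger)
Rihanan: *zikirhag > zisirhag > zisirhay  (by palatalisation, unconditioned shift)
Only *zikirhag yields all of Havatu zisirhog, Deran zikilhog, Rihanan zisirhay.

*zikirhag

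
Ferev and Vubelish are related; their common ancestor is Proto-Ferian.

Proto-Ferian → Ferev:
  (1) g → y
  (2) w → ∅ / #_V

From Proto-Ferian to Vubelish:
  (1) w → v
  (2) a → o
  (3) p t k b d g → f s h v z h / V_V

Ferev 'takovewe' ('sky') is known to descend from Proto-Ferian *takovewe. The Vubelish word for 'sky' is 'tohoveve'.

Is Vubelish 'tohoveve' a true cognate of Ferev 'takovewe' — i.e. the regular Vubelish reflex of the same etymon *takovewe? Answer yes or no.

yes

Derive the expected Vubelish reflex of *takovewe:
Vubelish: start from *takovewe.
  rule 1 (unconditioned shift): takovewe → takoveve
  rule 2 (vowel merger): takoveve → tokoveve
  rule 3 (intervocalic lenition): tokoveve → tohoveve
  ⇒ Vubelish tohoveve
Vubelish 'tohoveve' matches the regular reflex exactly, so the pair is cognate.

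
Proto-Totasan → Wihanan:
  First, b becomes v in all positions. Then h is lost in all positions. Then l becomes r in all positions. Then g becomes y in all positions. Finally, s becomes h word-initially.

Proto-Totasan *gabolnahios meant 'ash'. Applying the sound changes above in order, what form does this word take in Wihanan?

yavornaios

Wihanan: *gabolnahios > gavolnahios > gavolnaios > gavornaios > yavornaios  (by unconditioned shift, h-loss, unconditioned shift, unconditioned shift)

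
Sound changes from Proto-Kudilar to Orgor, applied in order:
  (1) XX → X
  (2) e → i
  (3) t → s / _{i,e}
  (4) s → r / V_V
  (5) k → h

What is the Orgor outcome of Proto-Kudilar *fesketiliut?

fishiriliut

Orgor: *fesketiliut
  fesketiliut (rule 1 does not apply)
  fesketiliut → fiskitiliut   [vowel merger]
  fiskitiliut → fiskisiliut   [palatalisation]
  fiskisiliut → fiskiriliut   [rhotacism]
  fiskiriliut → fishiriliut   [unconditioned shift]
  giving Orgor fishiriliut.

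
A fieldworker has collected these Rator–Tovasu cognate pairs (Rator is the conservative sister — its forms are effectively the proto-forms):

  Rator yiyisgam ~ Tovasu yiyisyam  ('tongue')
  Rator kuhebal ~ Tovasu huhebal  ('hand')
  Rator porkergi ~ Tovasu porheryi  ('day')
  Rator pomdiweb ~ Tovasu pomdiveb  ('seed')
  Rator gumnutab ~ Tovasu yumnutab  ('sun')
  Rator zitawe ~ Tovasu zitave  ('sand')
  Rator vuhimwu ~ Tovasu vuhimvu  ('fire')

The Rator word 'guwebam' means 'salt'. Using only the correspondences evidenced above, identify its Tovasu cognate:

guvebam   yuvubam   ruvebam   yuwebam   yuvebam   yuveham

yuvebam

gumnutab ~ yumnutab — Rator g corresponds to Tovasu y word-initially before a back vowel.
pomdiweb ~ pomdiveb, zitawe ~ zitave — Rator w corresponds to Tovasu v between vowels (before a front vowel).
Applying these to Rator 'guwebam':
  guwebam → yuwebam   (g→y word-initially before a back vowel)
  yuwebam → yuvebam   (w→v between vowels (before a front vowel))
So the Tovasu cognate is 'yuvebam'.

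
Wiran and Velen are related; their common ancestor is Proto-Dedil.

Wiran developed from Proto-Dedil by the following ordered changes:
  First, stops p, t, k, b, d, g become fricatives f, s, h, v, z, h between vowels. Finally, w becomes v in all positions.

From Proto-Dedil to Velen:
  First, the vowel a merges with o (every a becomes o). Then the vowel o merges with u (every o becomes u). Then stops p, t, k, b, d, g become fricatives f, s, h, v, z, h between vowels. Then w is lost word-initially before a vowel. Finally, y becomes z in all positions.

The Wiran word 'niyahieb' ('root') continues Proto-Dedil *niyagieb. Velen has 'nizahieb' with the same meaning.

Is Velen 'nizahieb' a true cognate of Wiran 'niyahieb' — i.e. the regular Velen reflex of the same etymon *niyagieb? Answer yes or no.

Derive the expected Velen reflex of *niyagieb:
Velen: *niyagieb
  niyagieb → niyogieb   [vowel merger]
  niyogieb → niyugieb   [vowel merger]
  niyugieb → niyuhieb   [intervocalic lenition]
  niyuhieb (rule 4 does not apply)
  niyuhieb → nizuhieb   [unconditioned shift]
  giving Velen nizuhieb.
The regular Velen reflex would be 'nizuhieb', but the attested form is 'nizahieb'. The correspondence is irregular, so they are not cognates (the Velen form has a different source).

no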